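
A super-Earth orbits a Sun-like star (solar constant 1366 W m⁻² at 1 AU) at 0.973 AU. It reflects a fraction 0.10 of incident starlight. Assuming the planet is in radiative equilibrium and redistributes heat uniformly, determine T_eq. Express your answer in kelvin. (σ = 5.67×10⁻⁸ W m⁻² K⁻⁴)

Flux at 0.973 AU: S = 1366/0.973² = 1440 W m⁻².
Energy balance: absorbed = emitted ⇒ πR²·S(1−A) = 4πR²·σT_eq⁴, so T_eq⁴ = S(1−A)/(4σ).
T_eq = [1440 × 0.90 / (4 × 5.67×10⁻⁸)]^(1/4) = (5.73×10⁹)^(1/4) = 275 K.

T_eq ≈ 275 K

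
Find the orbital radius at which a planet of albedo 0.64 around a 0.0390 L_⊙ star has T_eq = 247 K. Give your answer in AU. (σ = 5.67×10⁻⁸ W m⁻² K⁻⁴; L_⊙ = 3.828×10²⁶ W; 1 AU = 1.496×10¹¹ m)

d ≈ 0.150 AU

L = 0.0390 × 3.828×10²⁶ = 1.49×10²⁵ W.
From T_eq⁴ = L(1−A)/(16πσd²): d = √[L(1−A)/(16πσT_eq⁴)].
d = √[1.49×10²⁵ × 0.36 / (16π × 5.67×10⁻⁸ × (247)⁴)] = 2.25×10¹⁰ m = 0.150 AU.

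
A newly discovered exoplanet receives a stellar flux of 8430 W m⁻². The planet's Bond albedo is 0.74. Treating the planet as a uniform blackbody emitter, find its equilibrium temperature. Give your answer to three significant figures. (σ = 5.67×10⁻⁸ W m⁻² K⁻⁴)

Energy balance: absorbed = emitted ⇒ πR²·S(1−A) = 4πR²·σT_eq⁴, so T_eq⁴ = S(1−A)/(4σ).
T_eq = [8430 × 0.26 / (4 × 5.67×10⁻⁸)]^(1/4) = (9.66×10⁹)^(1/4) = 314 K.

T_eq ≈ 314 K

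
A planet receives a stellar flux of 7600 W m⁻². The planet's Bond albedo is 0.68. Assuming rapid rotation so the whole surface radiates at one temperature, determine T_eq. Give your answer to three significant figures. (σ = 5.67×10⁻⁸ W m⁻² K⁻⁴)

Energy balance: absorbed = emitted ⇒ πR²·S(1−A) = 4πR²·σT_eq⁴, so T_eq⁴ = S(1−A)/(4σ).
T_eq = [7600 × 0.32 / (4 × 5.67×10⁻⁸)]^(1/4) = (1.07×10¹⁰)^(1/4) = 322 K.

T_eq ≈ 322 K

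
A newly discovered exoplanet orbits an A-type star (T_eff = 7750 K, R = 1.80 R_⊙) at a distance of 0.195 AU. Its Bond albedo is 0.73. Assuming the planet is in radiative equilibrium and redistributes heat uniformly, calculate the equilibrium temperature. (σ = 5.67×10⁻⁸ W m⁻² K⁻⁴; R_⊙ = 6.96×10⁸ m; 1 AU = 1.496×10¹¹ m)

R_⋆ = 1.80 × 6.96×10⁸ = 1.25×10⁹ m.
d = 0.195 AU = 2.92×10¹⁰ m.
L = 4πR_⋆²σT_⋆⁴ = 4π(1.25×10⁹)² × 5.67×10⁻⁸ × (7750)⁴ = 4.03×10²⁷ W.
S = L/(4πd²) = 3.77×10⁵ W m⁻².
Energy balance: absorbed = emitted ⇒ πR²·S(1−A) = 4πR²·σT_eq⁴, so T_eq⁴ = S(1−A)/(4σ).
T_eq = [3.77×10⁵ × 0.27 / (4 × 5.67×10⁻⁸)]^(1/4) = (4.49×10¹¹)^(1/4) = 819 K.

T_eq ≈ 819 K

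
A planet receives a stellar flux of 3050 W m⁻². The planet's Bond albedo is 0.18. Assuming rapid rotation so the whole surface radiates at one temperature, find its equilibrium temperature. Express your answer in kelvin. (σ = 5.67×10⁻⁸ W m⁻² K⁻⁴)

T_eq ≈ 324 K

Energy balance: absorbed = emitted ⇒ πR²·S(1−A) = 4πR²·σT_eq⁴, so T_eq⁴ = S(1−A)/(4σ).
T_eq = [3050 × 0.82 / (4 × 5.67×10⁻⁸)]^(1/4) = (1.10×10¹⁰)^(1/4) = 324 K.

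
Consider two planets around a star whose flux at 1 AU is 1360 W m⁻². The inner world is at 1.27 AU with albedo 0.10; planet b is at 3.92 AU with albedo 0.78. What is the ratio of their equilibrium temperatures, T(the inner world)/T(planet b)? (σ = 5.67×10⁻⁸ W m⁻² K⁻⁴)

T₁/T₂ ≈ 2.499

T_eq = [S₀(1−A)/(4σd²)]^(1/4), so T ∝ (1−A)^(1/4) / √d.
T₁ = [1360×0.90/(4×5.67×10⁻⁸×1.27²)]^(1/4) = 240.51 K.
T₂ = [1360×0.22/(4×5.67×10⁻⁸×3.92²)]^(1/4) = 96.26 K.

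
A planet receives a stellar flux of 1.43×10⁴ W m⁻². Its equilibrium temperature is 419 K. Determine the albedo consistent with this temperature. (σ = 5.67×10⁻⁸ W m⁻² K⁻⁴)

A ≈ 0.51

From T_eq⁴ = S(1−A)/(4σ): 1−A = 4σT_eq⁴/S.
1−A = 4 × 5.67×10⁻⁸ × (419)⁴ / 1.43×10⁴ = 0.489.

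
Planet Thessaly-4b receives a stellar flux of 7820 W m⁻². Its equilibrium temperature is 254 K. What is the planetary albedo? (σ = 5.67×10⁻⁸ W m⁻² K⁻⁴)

A ≈ 0.88

From T_eq⁴ = S(1−A)/(4σ): 1−A = 4σT_eq⁴/S.
1−A = 4 × 5.67×10⁻⁸ × (254)⁴ / 7820 = 0.121.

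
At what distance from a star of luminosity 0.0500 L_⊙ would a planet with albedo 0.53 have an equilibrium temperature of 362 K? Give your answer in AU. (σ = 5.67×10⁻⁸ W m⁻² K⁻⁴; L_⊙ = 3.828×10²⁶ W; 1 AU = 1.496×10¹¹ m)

d ≈ 0.0906 AU

L = 0.0500 × 3.828×10²⁶ = 1.91×10²⁵ W.
From T_eq⁴ = L(1−A)/(16πσd²): d = √[L(1−A)/(16πσT_eq⁴)].
d = √[1.91×10²⁵ × 0.47 / (16π × 5.67×10⁻⁸ × (362)⁴)] = 1.36×10¹⁰ m = 0.0906 AU.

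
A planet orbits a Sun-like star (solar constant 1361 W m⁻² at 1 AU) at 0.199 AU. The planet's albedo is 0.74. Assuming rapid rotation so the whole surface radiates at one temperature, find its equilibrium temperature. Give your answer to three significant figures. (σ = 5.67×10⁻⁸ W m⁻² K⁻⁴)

T_eq ≈ 446 K

Flux at 0.199 AU: S = 1361/0.199² = 3.44×10⁴ W m⁻².
Energy balance: absorbed = emitted ⇒ πR²·S(1−A) = 4πR²·σT_eq⁴, so T_eq⁴ = S(1−A)/(4σ).
T_eq = [3.44×10⁴ × 0.26 / (4 × 5.67×10⁻⁸)]^(1/4) = (3.94×10¹⁰)^(1/4) = 446 K.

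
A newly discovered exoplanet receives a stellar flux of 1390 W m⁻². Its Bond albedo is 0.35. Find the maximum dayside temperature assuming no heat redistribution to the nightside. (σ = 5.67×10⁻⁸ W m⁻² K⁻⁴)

With no redistribution each surface element balances locally: S(1−A) = σT⁴.
T = [1390 × 0.65 / 5.67×10⁻⁸]^(1/4) = (1.59×10¹⁰)^(1/4) = 355 K.

T_ss ≈ 355 K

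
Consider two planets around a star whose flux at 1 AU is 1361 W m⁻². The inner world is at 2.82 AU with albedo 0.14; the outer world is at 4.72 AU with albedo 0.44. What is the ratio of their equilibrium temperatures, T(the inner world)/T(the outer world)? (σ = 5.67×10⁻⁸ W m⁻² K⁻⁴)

T₁/T₂ ≈ 1.440

T_eq = [S₀(1−A)/(4σd²)]^(1/4), so T ∝ (1−A)^(1/4) / √d.
T₁ = [1361×0.86/(4×5.67×10⁻⁸×2.82²)]^(1/4) = 159.61 K.
T₂ = [1361×0.56/(4×5.67×10⁻⁸×4.72²)]^(1/4) = 110.82 K.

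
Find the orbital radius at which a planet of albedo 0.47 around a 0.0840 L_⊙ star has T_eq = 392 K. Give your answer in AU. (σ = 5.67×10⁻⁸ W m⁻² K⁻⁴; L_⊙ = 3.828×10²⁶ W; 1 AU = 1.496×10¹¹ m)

d ≈ 0.106 AU

L = 0.0840 × 3.828×10²⁶ = 3.22×10²⁵ W.
From T_eq⁴ = L(1−A)/(16πσd²): d = √[L(1−A)/(16πσT_eq⁴)].
d = √[3.22×10²⁵ × 0.53 / (16π × 5.67×10⁻⁸ × (392)⁴)] = 1.59×10¹⁰ m = 0.106 AU.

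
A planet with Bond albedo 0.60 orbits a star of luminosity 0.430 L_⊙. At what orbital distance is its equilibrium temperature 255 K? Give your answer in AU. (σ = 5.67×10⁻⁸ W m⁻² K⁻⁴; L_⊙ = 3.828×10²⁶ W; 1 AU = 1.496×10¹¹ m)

L = 0.430 × 3.828×10²⁶ = 1.65×10²⁶ W.
From T_eq⁴ = L(1−A)/(16πσd²): d = √[L(1−A)/(16πσT_eq⁴)].
d = √[1.65×10²⁶ × 0.40 / (16π × 5.67×10⁻⁸ × (255)⁴)] = 7.39×10¹⁰ m = 0.494 AU.

d ≈ 0.494 AU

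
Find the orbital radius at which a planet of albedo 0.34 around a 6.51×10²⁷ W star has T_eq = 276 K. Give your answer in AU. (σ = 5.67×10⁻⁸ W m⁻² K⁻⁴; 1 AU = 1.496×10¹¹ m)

From T_eq⁴ = L(1−A)/(16πσd²): d = √[L(1−A)/(16πσT_eq⁴)].
d = √[6.51×10²⁷ × 0.66 / (16π × 5.67×10⁻⁸ × (276)⁴)] = 5.10×10¹¹ m = 3.41 AU.

d ≈ 3.41 AU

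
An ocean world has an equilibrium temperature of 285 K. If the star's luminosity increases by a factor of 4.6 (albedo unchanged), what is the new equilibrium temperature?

T_eq ∝ L^(1/4) · d^(−1/2).
T′ = 285 × 4.6^(1/4) = 417 K.

T_eq ≈ 417 K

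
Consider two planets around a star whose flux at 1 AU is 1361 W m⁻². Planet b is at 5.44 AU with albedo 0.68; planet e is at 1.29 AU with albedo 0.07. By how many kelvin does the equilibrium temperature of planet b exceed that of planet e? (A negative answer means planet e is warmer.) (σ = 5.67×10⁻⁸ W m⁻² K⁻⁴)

ΔT ≈ -150.9 K

T_eq = [S₀(1−A)/(4σd²)]^(1/4), so T ∝ (1−A)^(1/4) / √d.
T₁ = [1361×0.32/(4×5.67×10⁻⁸×5.44²)]^(1/4) = 89.75 K.
T₂ = [1361×0.93/(4×5.67×10⁻⁸×1.29²)]^(1/4) = 240.65 K.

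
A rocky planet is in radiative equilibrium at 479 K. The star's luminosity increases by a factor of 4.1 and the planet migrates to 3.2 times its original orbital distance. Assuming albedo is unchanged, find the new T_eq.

T_eq ≈ 381 K

T_eq ∝ L^(1/4) · d^(−1/2).
T′ = 479 × 4.1^(1/4) / 3.2^(1/2) = 381 K.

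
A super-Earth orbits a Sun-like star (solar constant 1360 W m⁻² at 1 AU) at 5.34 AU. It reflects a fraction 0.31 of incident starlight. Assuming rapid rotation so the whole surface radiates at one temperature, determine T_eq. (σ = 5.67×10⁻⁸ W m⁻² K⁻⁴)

T_eq ≈ 110 K

Flux at 5.34 AU: S = 1360/5.34² = 47.7 W m⁻².
Energy balance: absorbed = emitted ⇒ πR²·S(1−A) = 4πR²·σT_eq⁴, so T_eq⁴ = S(1−A)/(4σ).
T_eq = [47.7 × 0.69 / (4 × 5.67×10⁻⁸)]^(1/4) = (1.45×10⁸)^(1/4) = 110 K.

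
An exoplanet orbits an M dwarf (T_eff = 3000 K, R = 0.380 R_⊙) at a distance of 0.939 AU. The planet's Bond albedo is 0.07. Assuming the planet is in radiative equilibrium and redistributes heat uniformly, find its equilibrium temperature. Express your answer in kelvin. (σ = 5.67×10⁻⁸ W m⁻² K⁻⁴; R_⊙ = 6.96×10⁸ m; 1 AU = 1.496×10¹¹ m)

R_⋆ = 0.380 × 6.96×10⁸ = 2.64×10⁸ m.
d = 0.939 AU = 1.40×10¹¹ m.
L = 4πR_⋆²σT_⋆⁴ = 4π(2.64×10⁸)² × 5.67×10⁻⁸ × (3000)⁴ = 4.04×10²⁴ W.
S = L/(4πd²) = 16.3 W m⁻².
Energy balance: absorbed = emitted ⇒ πR²·S(1−A) = 4πR²·σT_eq⁴, so T_eq⁴ = S(1−A)/(4σ).
T_eq = [16.3 × 0.93 / (4 × 5.67×10⁻⁸)]^(1/4) = (6.68×10⁷)^(1/4) = 90.4 K.

T_eq ≈ 90.4 K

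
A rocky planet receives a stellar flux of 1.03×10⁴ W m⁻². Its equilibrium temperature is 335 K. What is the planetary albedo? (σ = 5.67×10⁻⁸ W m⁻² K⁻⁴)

A ≈ 0.72

From T_eq⁴ = S(1−A)/(4σ): 1−A = 4σT_eq⁴/S.
1−A = 4 × 5.67×10⁻⁸ × (335)⁴ / 1.03×10⁴ = 0.277.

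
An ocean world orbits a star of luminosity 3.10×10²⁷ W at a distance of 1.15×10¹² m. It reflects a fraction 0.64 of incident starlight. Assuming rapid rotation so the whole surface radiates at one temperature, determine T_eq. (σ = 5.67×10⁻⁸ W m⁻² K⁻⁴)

Flux: S = L/(4πd²) = 3.10×10²⁷/(4π×(1.15×10¹²)²) = 187 W m⁻².
Energy balance: absorbed = emitted ⇒ πR²·S(1−A) = 4πR²·σT_eq⁴, so T_eq⁴ = S(1−A)/(4σ).
T_eq = [187 × 0.36 / (4 × 5.67×10⁻⁸)]^(1/4) = (2.96×10⁸)^(1/4) = 131 K.

T_eq ≈ 131 K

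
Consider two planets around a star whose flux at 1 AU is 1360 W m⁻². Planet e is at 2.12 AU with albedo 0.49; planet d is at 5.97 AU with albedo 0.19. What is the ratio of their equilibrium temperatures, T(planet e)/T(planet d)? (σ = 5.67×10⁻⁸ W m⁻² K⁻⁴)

T₁/T₂ ≈ 1.495

T_eq = [S₀(1−A)/(4σd²)]^(1/4), so T ∝ (1−A)^(1/4) / √d.
T₁ = [1360×0.51/(4×5.67×10⁻⁸×2.12²)]^(1/4) = 161.51 K.
T₂ = [1360×0.81/(4×5.67×10⁻⁸×5.97²)]^(1/4) = 108.05 K.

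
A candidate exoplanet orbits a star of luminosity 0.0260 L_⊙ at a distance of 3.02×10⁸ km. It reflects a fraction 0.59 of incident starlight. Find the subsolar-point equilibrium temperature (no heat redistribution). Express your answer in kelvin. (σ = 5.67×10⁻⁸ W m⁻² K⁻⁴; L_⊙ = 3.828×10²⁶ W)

T_ss ≈ 89.0 K

d = 3.02×10⁸ km = 3.02×10¹¹ m.
L = 0.0260 × 3.828×10²⁶ = 9.95×10²⁴ W.
Flux: S = L/(4πd²) = 9.95×10²⁴/(4π×(3.02×10¹¹)²) = 8.68 W m⁻².
At the subsolar point the surface absorbs S(1−A) and emits σT⁴ per unit area — no factor of 4, since only the local patch is in balance.
T = [8.68 × 0.41 / 5.67×10⁻⁸]^(1/4) = (6.28×10⁷)^(1/4) = 89.0 K.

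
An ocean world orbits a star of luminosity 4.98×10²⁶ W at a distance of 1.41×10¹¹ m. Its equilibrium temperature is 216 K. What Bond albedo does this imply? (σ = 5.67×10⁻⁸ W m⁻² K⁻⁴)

Flux: S = L/(4πd²) = 4.98×10²⁶/(4π×(1.41×10¹¹)²) = 1990 W m⁻².
From T_eq⁴ = S(1−A)/(4σ): 1−A = 4σT_eq⁴/S.
1−A = 4 × 5.67×10⁻⁸ × (216)⁴ / 1990 = 0.248.

A ≈ 0.75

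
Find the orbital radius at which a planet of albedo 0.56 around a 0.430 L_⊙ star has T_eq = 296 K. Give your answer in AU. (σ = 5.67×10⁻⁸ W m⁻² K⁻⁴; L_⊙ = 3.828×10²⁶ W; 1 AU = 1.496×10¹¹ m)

d ≈ 0.385 AU

L = 0.430 × 3.828×10²⁶ = 1.65×10²⁶ W.
From T_eq⁴ = L(1−A)/(16πσd²): d = √[L(1−A)/(16πσT_eq⁴)].
d = √[1.65×10²⁶ × 0.44 / (16π × 5.67×10⁻⁸ × (296)⁴)] = 5.75×10¹⁰ m = 0.385 AU.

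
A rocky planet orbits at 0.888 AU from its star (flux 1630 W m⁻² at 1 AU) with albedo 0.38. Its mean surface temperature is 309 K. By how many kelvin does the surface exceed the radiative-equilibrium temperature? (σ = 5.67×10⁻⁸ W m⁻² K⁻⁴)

S = 1630/0.888² = 2067 W m⁻².
T_eq = [S(1−A)/(4σ)]^(1/4) = [2067×0.62/(4×5.67×10⁻⁸)]^(1/4) = 274.2 K.
ΔT = T_surf − T_eq = 309 − 274.2.

ΔT ≈ 34.8 K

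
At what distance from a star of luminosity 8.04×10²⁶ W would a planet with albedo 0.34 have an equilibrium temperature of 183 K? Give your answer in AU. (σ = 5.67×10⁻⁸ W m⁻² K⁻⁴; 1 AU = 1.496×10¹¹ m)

From T_eq⁴ = L(1−A)/(16πσd²): d = √[L(1−A)/(16πσT_eq⁴)].
d = √[8.04×10²⁶ × 0.66 / (16π × 5.67×10⁻⁸ × (183)⁴)] = 4.07×10¹¹ m = 2.72 AU.

d ≈ 2.72 AU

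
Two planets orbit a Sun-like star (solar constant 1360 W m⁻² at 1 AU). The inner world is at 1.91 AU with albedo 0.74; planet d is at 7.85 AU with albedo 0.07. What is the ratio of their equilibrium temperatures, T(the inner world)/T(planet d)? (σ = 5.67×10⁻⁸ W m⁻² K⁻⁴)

T_eq = [S₀(1−A)/(4σd²)]^(1/4), so T ∝ (1−A)^(1/4) / √d.
T₁ = [1360×0.26/(4×5.67×10⁻⁸×1.91²)]^(1/4) = 143.78 K.
T₂ = [1360×0.93/(4×5.67×10⁻⁸×7.85²)]^(1/4) = 97.53 K.

T₁/T₂ ≈ 1.474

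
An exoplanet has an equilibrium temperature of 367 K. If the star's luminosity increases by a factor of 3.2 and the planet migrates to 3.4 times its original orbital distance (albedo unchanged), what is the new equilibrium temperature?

T_eq ≈ 266 K

T_eq ∝ L^(1/4) · d^(−1/2).
T′ = 367 × 3.2^(1/4) / 3.4^(1/2) = 266 K.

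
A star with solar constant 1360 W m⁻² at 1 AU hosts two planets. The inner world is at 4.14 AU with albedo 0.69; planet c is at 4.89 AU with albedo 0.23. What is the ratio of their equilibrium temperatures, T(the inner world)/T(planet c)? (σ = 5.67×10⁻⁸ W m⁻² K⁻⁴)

T₁/T₂ ≈ 0.866

T_eq = [S₀(1−A)/(4σd²)]^(1/4), so T ∝ (1−A)^(1/4) / √d.
T₁ = [1360×0.31/(4×5.67×10⁻⁸×4.14²)]^(1/4) = 102.05 K.
T₂ = [1360×0.77/(4×5.67×10⁻⁸×4.89²)]^(1/4) = 117.88 K.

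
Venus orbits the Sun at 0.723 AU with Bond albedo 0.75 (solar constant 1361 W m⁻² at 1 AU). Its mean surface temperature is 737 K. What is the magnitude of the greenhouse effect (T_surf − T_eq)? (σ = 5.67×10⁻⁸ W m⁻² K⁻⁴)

S = 1361/0.723² = 2604 W m⁻².
T_eq = [S(1−A)/(4σ)]^(1/4) = [2604×0.25/(4×5.67×10⁻⁸)]^(1/4) = 231.5 K.
ΔT = T_surf − T_eq = 737 − 231.5.

ΔT ≈ 505.5 K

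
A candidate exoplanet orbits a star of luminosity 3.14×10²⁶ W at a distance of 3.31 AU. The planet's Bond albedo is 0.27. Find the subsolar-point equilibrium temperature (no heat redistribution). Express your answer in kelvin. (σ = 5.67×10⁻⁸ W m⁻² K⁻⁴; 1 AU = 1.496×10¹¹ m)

d = 3.31 AU = 4.95×10¹¹ m.
Flux: S = L/(4πd²) = 3.14×10²⁶/(4π×(4.95×10¹¹)²) = 102 W m⁻².
At the subsolar point the surface absorbs S(1−A) and emits σT⁴ per unit area — no factor of 4, since only the local patch is in balance.
T = [102 × 0.73 / 5.67×10⁻⁸]^(1/4) = (1.31×10⁹)^(1/4) = 190 K.

T_ss ≈ 190 K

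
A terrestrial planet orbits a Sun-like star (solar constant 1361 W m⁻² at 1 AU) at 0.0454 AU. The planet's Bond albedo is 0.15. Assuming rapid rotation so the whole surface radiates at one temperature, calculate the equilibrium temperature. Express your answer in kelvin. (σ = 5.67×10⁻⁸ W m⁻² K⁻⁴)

T_eq ≈ 1250 K

Flux at 0.0454 AU: S = 1361/0.0454² = 6.60×10⁵ W m⁻².
Energy balance: absorbed = emitted ⇒ πR²·S(1−A) = 4πR²·σT_eq⁴, so T_eq⁴ = S(1−A)/(4σ).
T_eq = [6.60×10⁵ × 0.85 / (4 × 5.67×10⁻⁸)]^(1/4) = (2.47×10¹²)^(1/4) = 1250 K.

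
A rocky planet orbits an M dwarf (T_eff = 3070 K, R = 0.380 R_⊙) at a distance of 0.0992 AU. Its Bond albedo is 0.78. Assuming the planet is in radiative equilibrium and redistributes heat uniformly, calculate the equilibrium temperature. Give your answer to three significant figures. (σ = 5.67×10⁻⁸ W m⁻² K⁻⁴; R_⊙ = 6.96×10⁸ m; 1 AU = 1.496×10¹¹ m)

T_eq ≈ 198 K

R_⋆ = 0.380 × 6.96×10⁸ = 2.64×10⁸ m.
d = 0.0992 AU = 1.48×10¹⁰ m.
L = 4πR_⋆²σT_⋆⁴ = 4π(2.64×10⁸)² × 5.67×10⁻⁸ × (3070)⁴ = 4.43×10²⁴ W.
S = L/(4πd²) = 1600 W m⁻².
Energy balance: absorbed = emitted ⇒ πR²·S(1−A) = 4πR²·σT_eq⁴, so T_eq⁴ = S(1−A)/(4σ).
T_eq = [1600 × 0.22 / (4 × 5.67×10⁻⁸)]^(1/4) = (1.55×10⁹)^(1/4) = 198 K.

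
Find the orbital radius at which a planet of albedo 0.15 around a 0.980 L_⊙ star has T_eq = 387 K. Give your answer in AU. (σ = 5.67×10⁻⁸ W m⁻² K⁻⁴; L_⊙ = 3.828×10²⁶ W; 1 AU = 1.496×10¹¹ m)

d ≈ 0.472 AU

L = 0.980 × 3.828×10²⁶ = 3.75×10²⁶ W.
From T_eq⁴ = L(1−A)/(16πσd²): d = √[L(1−A)/(16πσT_eq⁴)].
d = √[3.75×10²⁶ × 0.85 / (16π × 5.67×10⁻⁸ × (387)⁴)] = 7.06×10¹⁰ m = 0.472 AU.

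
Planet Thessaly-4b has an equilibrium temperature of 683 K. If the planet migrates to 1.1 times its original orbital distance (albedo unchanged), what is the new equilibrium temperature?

T_eq ≈ 651 K

T_eq ∝ L^(1/4) · d^(−1/2).
T′ = 683 / 1.1^(1/2) = 651 K.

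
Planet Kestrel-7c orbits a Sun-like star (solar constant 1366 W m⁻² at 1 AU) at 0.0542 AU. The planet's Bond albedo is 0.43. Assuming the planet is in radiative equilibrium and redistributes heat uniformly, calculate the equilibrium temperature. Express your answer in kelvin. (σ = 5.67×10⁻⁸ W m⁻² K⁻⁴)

Flux at 0.0542 AU: S = 1366/0.0542² = 4.65×10⁵ W m⁻².
Energy balance: absorbed = emitted ⇒ πR²·S(1−A) = 4πR²·σT_eq⁴, so T_eq⁴ = S(1−A)/(4σ).
T_eq = [4.65×10⁵ × 0.57 / (4 × 5.67×10⁻⁸)]^(1/4) = (1.17×10¹²)^(1/4) = 1040 K.

T_eq ≈ 1040 K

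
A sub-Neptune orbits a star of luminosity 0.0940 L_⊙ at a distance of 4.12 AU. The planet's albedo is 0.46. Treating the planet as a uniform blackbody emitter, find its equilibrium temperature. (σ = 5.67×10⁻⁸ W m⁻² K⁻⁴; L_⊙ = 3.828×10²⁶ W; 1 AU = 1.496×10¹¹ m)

d = 4.12 AU = 6.16×10¹¹ m.
L = 0.0940 × 3.828×10²⁶ = 3.60×10²⁵ W.
Flux: S = L/(4πd²) = 3.60×10²⁵/(4π×(6.16×10¹¹)²) = 7.54 W m⁻².
Energy balance: absorbed = emitted ⇒ πR²·S(1−A) = 4πR²·σT_eq⁴, so T_eq⁴ = S(1−A)/(4σ).
T_eq = [7.54 × 0.54 / (4 × 5.67×10⁻⁸)]^(1/4) = (1.79×10⁷)^(1/4) = 65.1 K.

T_eq ≈ 65.1 K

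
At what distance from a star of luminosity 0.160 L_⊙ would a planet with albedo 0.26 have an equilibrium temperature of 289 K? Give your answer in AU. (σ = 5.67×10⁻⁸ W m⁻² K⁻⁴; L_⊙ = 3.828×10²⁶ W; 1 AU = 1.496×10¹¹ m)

L = 0.160 × 3.828×10²⁶ = 6.12×10²⁵ W.
From T_eq⁴ = L(1−A)/(16πσd²): d = √[L(1−A)/(16πσT_eq⁴)].
d = √[6.12×10²⁵ × 0.74 / (16π × 5.67×10⁻⁸ × (289)⁴)] = 4.77×10¹⁰ m = 0.319 AU.

d ≈ 0.319 AU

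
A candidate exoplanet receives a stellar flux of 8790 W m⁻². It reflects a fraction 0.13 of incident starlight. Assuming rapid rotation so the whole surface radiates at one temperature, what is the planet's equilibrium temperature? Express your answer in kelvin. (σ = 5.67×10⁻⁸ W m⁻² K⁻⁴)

Energy balance: absorbed = emitted ⇒ πR²·S(1−A) = 4πR²·σT_eq⁴, so T_eq⁴ = S(1−A)/(4σ).
T_eq = [8790 × 0.87 / (4 × 5.67×10⁻⁸)]^(1/4) = (3.37×10¹⁰)^(1/4) = 429 K.

T_eq ≈ 429 K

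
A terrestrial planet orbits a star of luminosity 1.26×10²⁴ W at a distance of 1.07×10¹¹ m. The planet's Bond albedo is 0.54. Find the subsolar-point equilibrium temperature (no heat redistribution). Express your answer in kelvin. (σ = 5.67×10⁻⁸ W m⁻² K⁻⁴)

Flux: S = L/(4πd²) = 1.26×10²⁴/(4π×(1.07×10¹¹)²) = 8.76 W m⁻².
At the subsolar point the surface absorbs S(1−A) and emits σT⁴ per unit area — no factor of 4, since only the local patch is in balance.
T = [8.76 × 0.46 / 5.67×10⁻⁸]^(1/4) = (7.11×10⁷)^(1/4) = 91.8 K.

T_ss ≈ 91.8 K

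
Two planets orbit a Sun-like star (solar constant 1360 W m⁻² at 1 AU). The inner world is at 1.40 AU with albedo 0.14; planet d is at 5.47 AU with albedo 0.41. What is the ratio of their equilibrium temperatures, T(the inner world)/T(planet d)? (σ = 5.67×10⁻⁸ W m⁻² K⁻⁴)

T_eq = [S₀(1−A)/(4σd²)]^(1/4), so T ∝ (1−A)^(1/4) / √d.
T₁ = [1360×0.86/(4×5.67×10⁻⁸×1.40²)]^(1/4) = 226.48 K.
T₂ = [1360×0.59/(4×5.67×10⁻⁸×5.47²)]^(1/4) = 104.28 K.

T₁/T₂ ≈ 2.172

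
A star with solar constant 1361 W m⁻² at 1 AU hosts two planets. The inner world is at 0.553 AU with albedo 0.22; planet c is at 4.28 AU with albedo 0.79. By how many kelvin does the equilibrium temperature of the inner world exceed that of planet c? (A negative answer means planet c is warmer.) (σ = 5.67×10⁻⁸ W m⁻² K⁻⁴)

ΔT ≈ 260.7 K

T_eq = [S₀(1−A)/(4σd²)]^(1/4), so T ∝ (1−A)^(1/4) / √d.
T₁ = [1361×0.78/(4×5.67×10⁻⁸×0.553²)]^(1/4) = 351.73 K.
T₂ = [1361×0.21/(4×5.67×10⁻⁸×4.28²)]^(1/4) = 91.07 K.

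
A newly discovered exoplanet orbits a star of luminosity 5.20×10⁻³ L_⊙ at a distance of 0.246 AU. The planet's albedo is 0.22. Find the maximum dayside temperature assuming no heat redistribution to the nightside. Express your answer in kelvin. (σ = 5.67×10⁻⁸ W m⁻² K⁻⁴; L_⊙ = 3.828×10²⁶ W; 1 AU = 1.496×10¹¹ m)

d = 0.246 AU = 3.68×10¹⁰ m.
L = 5.20×10⁻³ × 3.828×10²⁶ = 1.99×10²⁴ W.
Flux: S = L/(4πd²) = 1.99×10²⁴/(4π×(3.68×10¹⁰)²) = 117 W m⁻².
With no redistribution each surface element balances locally: S(1−A) = σT⁴.
T = [117 × 0.78 / 5.67×10⁻⁸]^(1/4) = (1.61×10⁹)^(1/4) = 200 K.

T_ss ≈ 200 K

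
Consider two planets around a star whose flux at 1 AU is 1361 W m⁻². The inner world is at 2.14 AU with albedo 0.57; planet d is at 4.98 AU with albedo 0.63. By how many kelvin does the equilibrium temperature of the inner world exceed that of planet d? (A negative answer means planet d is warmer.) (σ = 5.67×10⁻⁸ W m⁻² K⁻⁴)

T_eq = [S₀(1−A)/(4σd²)]^(1/4), so T ∝ (1−A)^(1/4) / √d.
T₁ = [1361×0.43/(4×5.67×10⁻⁸×2.14²)]^(1/4) = 154.07 K.
T₂ = [1361×0.37/(4×5.67×10⁻⁸×4.98²)]^(1/4) = 97.27 K.

ΔT ≈ 56.8 K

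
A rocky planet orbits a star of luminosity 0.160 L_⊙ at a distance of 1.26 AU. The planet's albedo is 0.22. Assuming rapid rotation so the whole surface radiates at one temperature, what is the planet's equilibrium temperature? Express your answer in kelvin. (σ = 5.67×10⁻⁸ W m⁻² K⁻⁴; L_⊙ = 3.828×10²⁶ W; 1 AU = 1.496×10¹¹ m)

T_eq ≈ 147 K

d = 1.26 AU = 1.88×10¹¹ m.
L = 0.160 × 3.828×10²⁶ = 6.12×10²⁵ W.
Flux: S = L/(4πd²) = 6.12×10²⁵/(4π×(1.88×10¹¹)²) = 137 W m⁻².
Energy balance: absorbed = emitted ⇒ πR²·S(1−A) = 4πR²·σT_eq⁴, so T_eq⁴ = S(1−A)/(4σ).
T_eq = [137 × 0.78 / (4 × 5.67×10⁻⁸)]^(1/4) = (4.72×10⁸)^(1/4) = 147 K.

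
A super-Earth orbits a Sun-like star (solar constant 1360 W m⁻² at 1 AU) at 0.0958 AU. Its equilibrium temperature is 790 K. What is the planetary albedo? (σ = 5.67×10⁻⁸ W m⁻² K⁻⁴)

A ≈ 0.40

Flux at 0.0958 AU: S = 1360/0.0958² = 1.48×10⁵ W m⁻².
From T_eq⁴ = S(1−A)/(4σ): 1−A = 4σT_eq⁴/S.
1−A = 4 × 5.67×10⁻⁸ × (790)⁴ / 1.48×10⁵ = 0.596.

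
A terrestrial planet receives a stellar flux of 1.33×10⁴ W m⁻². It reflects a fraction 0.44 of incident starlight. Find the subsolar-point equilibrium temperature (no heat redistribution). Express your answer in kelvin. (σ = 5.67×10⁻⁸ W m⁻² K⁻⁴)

T_ss ≈ 602 K

At the subsolar point the surface absorbs S(1−A) and emits σT⁴ per unit area — no factor of 4, since only the local patch is in balance.
T = [1.33×10⁴ × 0.56 / 5.67×10⁻⁸]^(1/4) = (1.31×10¹¹)^(1/4) = 602 K.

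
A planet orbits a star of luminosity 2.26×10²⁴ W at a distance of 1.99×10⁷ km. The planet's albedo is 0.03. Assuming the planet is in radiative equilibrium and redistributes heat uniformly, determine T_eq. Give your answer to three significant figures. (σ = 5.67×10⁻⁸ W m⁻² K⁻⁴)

T_eq ≈ 210 K

d = 1.99×10⁷ km = 1.99×10¹⁰ m.
Flux: S = L/(4πd²) = 2.26×10²⁴/(4π×(1.99×10¹⁰)²) = 454 W m⁻².
Energy balance: absorbed = emitted ⇒ πR²·S(1−A) = 4πR²·σT_eq⁴, so T_eq⁴ = S(1−A)/(4σ).
T_eq = [454 × 0.97 / (4 × 5.67×10⁻⁸)]^(1/4) = (1.94×10⁹)^(1/4) = 210 K.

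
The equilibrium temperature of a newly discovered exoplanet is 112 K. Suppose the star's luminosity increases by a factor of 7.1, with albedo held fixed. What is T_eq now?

T_eq ∝ L^(1/4) · d^(−1/2).
T′ = 112 × 7.1^(1/4) = 183 K.

T_eq ≈ 183 K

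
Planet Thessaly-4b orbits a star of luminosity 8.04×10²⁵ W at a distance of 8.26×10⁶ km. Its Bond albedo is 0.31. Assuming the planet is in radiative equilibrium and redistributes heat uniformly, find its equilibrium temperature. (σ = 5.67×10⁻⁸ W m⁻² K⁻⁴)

T_eq ≈ 731 K

d = 8.26×10⁶ km = 8.26×10⁹ m.
Flux: S = L/(4πd²) = 8.04×10²⁵/(4π×(8.26×10⁹)²) = 9.38×10⁴ W m⁻².
Energy balance: absorbed = emitted ⇒ πR²·S(1−A) = 4πR²·σT_eq⁴, so T_eq⁴ = S(1−A)/(4σ).
T_eq = [9.38×10⁴ × 0.69 / (4 × 5.67×10⁻⁸)]^(1/4) = (2.85×10¹¹)^(1/4) = 731 K.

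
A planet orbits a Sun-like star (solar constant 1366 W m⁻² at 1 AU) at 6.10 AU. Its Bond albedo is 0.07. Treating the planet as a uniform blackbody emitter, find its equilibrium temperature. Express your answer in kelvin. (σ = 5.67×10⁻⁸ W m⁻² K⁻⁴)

Flux at 6.10 AU: S = 1366/6.10² = 36.7 W m⁻².
Energy balance: absorbed = emitted ⇒ πR²·S(1−A) = 4πR²·σT_eq⁴, so T_eq⁴ = S(1−A)/(4σ).
T_eq = [36.7 × 0.93 / (4 × 5.67×10⁻⁸)]^(1/4) = (1.51×10⁸)^(1/4) = 111 K.

T_eq ≈ 111 K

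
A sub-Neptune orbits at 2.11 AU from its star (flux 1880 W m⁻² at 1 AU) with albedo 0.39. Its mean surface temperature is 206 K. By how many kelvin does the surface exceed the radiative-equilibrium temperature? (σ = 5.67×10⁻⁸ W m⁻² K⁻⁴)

ΔT ≈ 22.4 K

S = 1880/2.11² = 422.3 W m⁻².
T_eq = [S(1−A)/(4σ)]^(1/4) = [422.3×0.61/(4×5.67×10⁻⁸)]^(1/4) = 183.6 K.
ΔT = T_surf − T_eq = 206 − 183.6.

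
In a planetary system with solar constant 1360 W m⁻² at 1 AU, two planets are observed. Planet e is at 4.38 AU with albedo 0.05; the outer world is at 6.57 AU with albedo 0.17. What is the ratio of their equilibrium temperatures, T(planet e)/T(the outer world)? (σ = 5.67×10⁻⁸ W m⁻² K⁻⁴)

T₁/T₂ ≈ 1.267

T_eq = [S₀(1−A)/(4σd²)]^(1/4), so T ∝ (1−A)^(1/4) / √d.
T₁ = [1360×0.95/(4×5.67×10⁻⁸×4.38²)]^(1/4) = 131.27 K.
T₂ = [1360×0.83/(4×5.67×10⁻⁸×6.57²)]^(1/4) = 103.62 K.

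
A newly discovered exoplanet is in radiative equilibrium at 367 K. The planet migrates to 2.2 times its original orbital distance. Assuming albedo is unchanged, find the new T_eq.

T_eq ∝ L^(1/4) · d^(−1/2).
T′ = 367 / 2.2^(1/2) = 247 K.

T_eq ≈ 247 K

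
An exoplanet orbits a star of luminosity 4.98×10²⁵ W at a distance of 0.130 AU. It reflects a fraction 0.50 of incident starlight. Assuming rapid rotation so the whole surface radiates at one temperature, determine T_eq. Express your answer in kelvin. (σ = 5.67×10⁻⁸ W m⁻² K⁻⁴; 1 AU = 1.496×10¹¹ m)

d = 0.130 AU = 1.94×10¹⁰ m.
Flux: S = L/(4πd²) = 4.98×10²⁵/(4π×(1.94×10¹⁰)²) = 1.05×10⁴ W m⁻².
Energy balance: absorbed = emitted ⇒ πR²·S(1−A) = 4πR²·σT_eq⁴, so T_eq⁴ = S(1−A)/(4σ).
T_eq = [1.05×10⁴ × 0.50 / (4 × 5.67×10⁻⁸)]^(1/4) = (2.31×10¹⁰)^(1/4) = 390 K.

T_eq ≈ 390 K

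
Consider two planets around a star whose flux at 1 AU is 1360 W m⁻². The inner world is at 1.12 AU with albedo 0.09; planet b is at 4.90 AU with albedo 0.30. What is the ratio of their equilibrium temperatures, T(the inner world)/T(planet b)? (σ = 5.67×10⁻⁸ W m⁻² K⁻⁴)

T_eq = [S₀(1−A)/(4σd²)]^(1/4), so T ∝ (1−A)^(1/4) / √d.
T₁ = [1360×0.91/(4×5.67×10⁻⁸×1.12²)]^(1/4) = 256.82 K.
T₂ = [1360×0.70/(4×5.67×10⁻⁸×4.90²)]^(1/4) = 114.99 K.

T₁/T₂ ≈ 2.233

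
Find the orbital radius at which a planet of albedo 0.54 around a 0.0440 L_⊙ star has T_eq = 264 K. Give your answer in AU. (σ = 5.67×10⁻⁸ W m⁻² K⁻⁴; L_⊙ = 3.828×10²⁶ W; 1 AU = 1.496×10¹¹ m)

d ≈ 0.158 AU

L = 0.0440 × 3.828×10²⁶ = 1.68×10²⁵ W.
From T_eq⁴ = L(1−A)/(16πσd²): d = √[L(1−A)/(16πσT_eq⁴)].
d = √[1.68×10²⁵ × 0.46 / (16π × 5.67×10⁻⁸ × (264)⁴)] = 2.37×10¹⁰ m = 0.158 AU.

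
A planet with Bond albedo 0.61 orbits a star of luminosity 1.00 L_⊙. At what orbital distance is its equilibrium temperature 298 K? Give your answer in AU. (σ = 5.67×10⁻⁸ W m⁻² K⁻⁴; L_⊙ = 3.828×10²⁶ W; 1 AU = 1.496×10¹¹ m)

d ≈ 0.545 AU

L = 1.00 × 3.828×10²⁶ = 3.83×10²⁶ W.
From T_eq⁴ = L(1−A)/(16πσd²): d = √[L(1−A)/(16πσT_eq⁴)].
d = √[3.83×10²⁶ × 0.39 / (16π × 5.67×10⁻⁸ × (298)⁴)] = 8.15×10¹⁰ m = 0.545 AU.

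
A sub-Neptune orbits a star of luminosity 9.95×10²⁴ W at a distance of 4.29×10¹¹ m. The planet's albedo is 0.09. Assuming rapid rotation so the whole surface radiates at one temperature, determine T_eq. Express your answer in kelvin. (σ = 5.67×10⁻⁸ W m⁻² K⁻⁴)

Flux: S = L/(4πd²) = 9.95×10²⁴/(4π×(4.29×10¹¹)²) = 4.30 W m⁻².
Energy balance: absorbed = emitted ⇒ πR²·S(1−A) = 4πR²·σT_eq⁴, so T_eq⁴ = S(1−A)/(4σ).
T_eq = [4.30 × 0.91 / (4 × 5.67×10⁻⁸)]^(1/4) = (1.73×10⁷)^(1/4) = 64.5 K.

T_eq ≈ 64.5 K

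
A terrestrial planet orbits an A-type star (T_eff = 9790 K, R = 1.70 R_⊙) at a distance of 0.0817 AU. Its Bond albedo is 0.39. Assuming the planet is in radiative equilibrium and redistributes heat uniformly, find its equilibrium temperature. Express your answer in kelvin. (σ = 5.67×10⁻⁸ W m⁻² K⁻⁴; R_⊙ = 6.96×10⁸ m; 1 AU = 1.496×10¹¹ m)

T_eq ≈ 1900 K

R_⋆ = 1.70 × 6.96×10⁸ = 1.18×10⁹ m.
d = 0.0817 AU = 1.22×10¹⁰ m.
L = 4πR_⋆²σT_⋆⁴ = 4π(1.18×10⁹)² × 5.67×10⁻⁸ × (9790)⁴ = 9.16×10²⁷ W.
S = L/(4πd²) = 4.88×10⁶ W m⁻².
Energy balance: absorbed = emitted ⇒ πR²·S(1−A) = 4πR²·σT_eq⁴, so T_eq⁴ = S(1−A)/(4σ).
T_eq = [4.88×10⁶ × 0.61 / (4 × 5.67×10⁻⁸)]^(1/4) = (1.31×10¹³)^(1/4) = 1900 K.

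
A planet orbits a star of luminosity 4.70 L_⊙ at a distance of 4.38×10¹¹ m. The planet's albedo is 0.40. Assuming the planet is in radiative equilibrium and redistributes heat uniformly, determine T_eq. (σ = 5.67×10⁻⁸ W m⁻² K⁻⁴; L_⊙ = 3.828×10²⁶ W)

L = 4.70 × 3.828×10²⁶ = 1.80×10²⁷ W.
Flux: S = L/(4πd²) = 1.80×10²⁷/(4π×(4.38×10¹¹)²) = 746 W m⁻².
Energy balance: absorbed = emitted ⇒ πR²·S(1−A) = 4πR²·σT_eq⁴, so T_eq⁴ = S(1−A)/(4σ).
T_eq = [746 × 0.60 / (4 × 5.67×10⁻⁸)]^(1/4) = (1.97×10⁹)^(1/4) = 211 K.

T_eq ≈ 211 K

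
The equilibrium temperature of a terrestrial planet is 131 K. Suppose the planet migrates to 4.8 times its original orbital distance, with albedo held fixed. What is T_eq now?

T_eq ∝ L^(1/4) · d^(−1/2).
T′ = 131 / 4.8^(1/2) = 59.8 K.

T_eq ≈ 59.8 K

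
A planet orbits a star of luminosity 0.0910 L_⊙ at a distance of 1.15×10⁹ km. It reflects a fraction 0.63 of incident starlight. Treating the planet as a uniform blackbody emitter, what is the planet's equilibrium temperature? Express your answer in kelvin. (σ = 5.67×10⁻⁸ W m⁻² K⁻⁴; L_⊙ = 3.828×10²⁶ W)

T_eq ≈ 43.0 K

d = 1.15×10⁹ km = 1.15×10¹² m.
L = 0.0910 × 3.828×10²⁶ = 3.48×10²⁵ W.
Flux: S = L/(4πd²) = 3.48×10²⁵/(4π×(1.15×10¹²)²) = 2.10 W m⁻².
Energy balance: absorbed = emitted ⇒ πR²·S(1−A) = 4πR²·σT_eq⁴, so T_eq⁴ = S(1−A)/(4σ).
T_eq = [2.10 × 0.37 / (4 × 5.67×10⁻⁸)]^(1/4) = (3.42×10⁶)^(1/4) = 43.0 K.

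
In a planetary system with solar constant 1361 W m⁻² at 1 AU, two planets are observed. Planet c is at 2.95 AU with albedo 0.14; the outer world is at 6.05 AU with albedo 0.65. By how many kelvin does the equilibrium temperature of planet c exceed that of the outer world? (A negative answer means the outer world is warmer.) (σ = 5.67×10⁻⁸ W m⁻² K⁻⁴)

ΔT ≈ 69.0 K

T_eq = [S₀(1−A)/(4σd²)]^(1/4), so T ∝ (1−A)^(1/4) / √d.
T₁ = [1361×0.86/(4×5.67×10⁻⁸×2.95²)]^(1/4) = 156.05 K.
T₂ = [1361×0.35/(4×5.67×10⁻⁸×6.05²)]^(1/4) = 87.03 K.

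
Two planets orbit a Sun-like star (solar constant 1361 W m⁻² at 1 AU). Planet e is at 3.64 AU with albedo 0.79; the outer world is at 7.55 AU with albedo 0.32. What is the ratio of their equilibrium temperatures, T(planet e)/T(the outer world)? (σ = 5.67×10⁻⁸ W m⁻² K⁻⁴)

T₁/T₂ ≈ 1.074

T_eq = [S₀(1−A)/(4σd²)]^(1/4), so T ∝ (1−A)^(1/4) / √d.
T₁ = [1361×0.21/(4×5.67×10⁻⁸×3.64²)]^(1/4) = 98.75 K.
T₂ = [1361×0.68/(4×5.67×10⁻⁸×7.55²)]^(1/4) = 91.98 K.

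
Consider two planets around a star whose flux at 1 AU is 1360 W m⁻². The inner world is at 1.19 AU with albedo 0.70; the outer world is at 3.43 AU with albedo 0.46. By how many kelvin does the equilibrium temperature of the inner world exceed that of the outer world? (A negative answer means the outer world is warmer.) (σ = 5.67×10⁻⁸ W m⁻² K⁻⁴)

ΔT ≈ 60.0 K

T_eq = [S₀(1−A)/(4σd²)]^(1/4), so T ∝ (1−A)^(1/4) / √d.
T₁ = [1360×0.30/(4×5.67×10⁻⁸×1.19²)]^(1/4) = 188.79 K.
T₂ = [1360×0.54/(4×5.67×10⁻⁸×3.43²)]^(1/4) = 128.80 K.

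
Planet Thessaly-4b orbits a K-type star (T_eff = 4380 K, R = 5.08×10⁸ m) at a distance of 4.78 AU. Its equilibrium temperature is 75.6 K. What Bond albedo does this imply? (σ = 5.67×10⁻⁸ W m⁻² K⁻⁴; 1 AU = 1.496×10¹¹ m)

A ≈ 0.30

d = 4.78 AU = 7.15×10¹¹ m.
L = 4πR_⋆²σT_⋆⁴ = 4π(5.08×10⁸)² × 5.67×10⁻⁸ × (4380)⁴ = 6.77×10²⁵ W.
S = L/(4πd²) = 10.5 W m⁻².
From T_eq⁴ = S(1−A)/(4σ): 1−A = 4σT_eq⁴/S.
1−A = 4 × 5.67×10⁻⁸ × (75.6)⁴ / 10.5 = 0.703.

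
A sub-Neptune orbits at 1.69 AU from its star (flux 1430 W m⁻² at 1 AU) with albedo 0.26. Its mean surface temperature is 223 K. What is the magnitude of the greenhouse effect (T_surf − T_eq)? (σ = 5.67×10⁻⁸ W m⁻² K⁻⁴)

ΔT ≈ 22.0 K

S = 1430/1.69² = 500.7 W m⁻².
T_eq = [S(1−A)/(4σ)]^(1/4) = [500.7×0.74/(4×5.67×10⁻⁸)]^(1/4) = 201.0 K.
ΔT = T_surf − T_eq = 223 − 201.0.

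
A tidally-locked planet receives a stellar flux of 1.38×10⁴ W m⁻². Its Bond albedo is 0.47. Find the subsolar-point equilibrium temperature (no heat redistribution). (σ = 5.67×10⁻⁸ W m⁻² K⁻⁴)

T_ss ≈ 599 K

At the subsolar point the surface absorbs S(1−A) and emits σT⁴ per unit area — no factor of 4, since only the local patch is in balance.
T = [1.38×10⁴ × 0.53 / 5.67×10⁻⁸]^(1/4) = (1.29×10¹¹)^(1/4) = 599 K.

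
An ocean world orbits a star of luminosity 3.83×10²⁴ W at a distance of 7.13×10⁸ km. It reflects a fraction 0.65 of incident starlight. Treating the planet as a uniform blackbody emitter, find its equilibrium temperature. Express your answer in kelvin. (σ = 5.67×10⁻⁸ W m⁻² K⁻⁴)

T_eq ≈ 31.0 K

d = 7.13×10⁸ km = 7.13×10¹¹ m.
Flux: S = L/(4πd²) = 3.83×10²⁴/(4π×(7.13×10¹¹)²) = 0.600 W m⁻².
Energy balance: absorbed = emitted ⇒ πR²·S(1−A) = 4πR²·σT_eq⁴, so T_eq⁴ = S(1−A)/(4σ).
T_eq = [0.600 × 0.35 / (4 × 5.67×10⁻⁸)]^(1/4) = (9.25×10⁵)^(1/4) = 31.0 K.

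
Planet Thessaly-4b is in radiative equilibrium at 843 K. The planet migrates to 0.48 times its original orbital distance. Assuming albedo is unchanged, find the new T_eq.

T_eq ≈ 1220 K

T_eq ∝ L^(1/4) · d^(−1/2).
T′ = 843 / 0.48^(1/2) = 1220 K.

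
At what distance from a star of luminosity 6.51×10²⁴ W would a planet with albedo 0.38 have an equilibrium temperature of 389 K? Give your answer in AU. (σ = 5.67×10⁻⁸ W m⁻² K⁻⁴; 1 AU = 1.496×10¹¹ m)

d ≈ 0.0526 AU

From T_eq⁴ = L(1−A)/(16πσd²): d = √[L(1−A)/(16πσT_eq⁴)].
d = √[6.51×10²⁴ × 0.62 / (16π × 5.67×10⁻⁸ × (389)⁴)] = 7.86×10⁹ m = 0.0526 AU.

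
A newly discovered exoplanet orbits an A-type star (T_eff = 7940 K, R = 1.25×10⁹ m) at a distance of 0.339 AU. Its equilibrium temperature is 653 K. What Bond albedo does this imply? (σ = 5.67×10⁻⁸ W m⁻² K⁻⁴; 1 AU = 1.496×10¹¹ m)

d = 0.339 AU = 5.07×10¹⁰ m.
L = 4πR_⋆²σT_⋆⁴ = 4π(1.25×10⁹)² × 5.67×10⁻⁸ × (7940)⁴ = 4.42×10²⁷ W.
S = L/(4πd²) = 1.37×10⁵ W m⁻².
From T_eq⁴ = S(1−A)/(4σ): 1−A = 4σT_eq⁴/S.
1−A = 4 × 5.67×10⁻⁸ × (653)⁴ / 1.37×10⁵ = 0.301.

A ≈ 0.70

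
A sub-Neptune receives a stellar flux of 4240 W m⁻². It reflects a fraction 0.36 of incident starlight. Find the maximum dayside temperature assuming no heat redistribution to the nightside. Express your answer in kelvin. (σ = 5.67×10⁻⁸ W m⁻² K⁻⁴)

With no redistribution each surface element balances locally: S(1−A) = σT⁴.
T = [4240 × 0.64 / 5.67×10⁻⁸]^(1/4) = (4.79×10¹⁰)^(1/4) = 468 K.

T_ss ≈ 468 K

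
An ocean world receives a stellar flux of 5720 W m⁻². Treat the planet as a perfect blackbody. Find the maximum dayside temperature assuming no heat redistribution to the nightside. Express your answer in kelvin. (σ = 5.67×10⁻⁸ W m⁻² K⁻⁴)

With no redistribution each surface element balances locally: S(1−A) = σT⁴.
T = [5720 × 1.00 / 5.67×10⁻⁸]^(1/4) = (1.01×10¹¹)^(1/4) = 564 K.

T_ss ≈ 564 K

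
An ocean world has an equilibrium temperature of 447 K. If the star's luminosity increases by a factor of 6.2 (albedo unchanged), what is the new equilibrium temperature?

T_eq ≈ 705 K

T_eq ∝ L^(1/4) · d^(−1/2).
T′ = 447 × 6.2^(1/4) = 705 K.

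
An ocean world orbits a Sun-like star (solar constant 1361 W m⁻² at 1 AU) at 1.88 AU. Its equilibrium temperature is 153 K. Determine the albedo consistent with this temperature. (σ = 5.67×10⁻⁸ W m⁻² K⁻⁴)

Flux at 1.88 AU: S = 1361/1.88² = 385 W m⁻².
From T_eq⁴ = S(1−A)/(4σ): 1−A = 4σT_eq⁴/S.
1−A = 4 × 5.67×10⁻⁸ × (153)⁴ / 385 = 0.323.

A ≈ 0.68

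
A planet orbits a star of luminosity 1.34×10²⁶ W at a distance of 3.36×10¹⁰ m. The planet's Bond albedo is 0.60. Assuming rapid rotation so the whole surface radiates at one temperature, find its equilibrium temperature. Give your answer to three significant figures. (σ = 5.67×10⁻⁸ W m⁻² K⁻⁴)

Flux: S = L/(4πd²) = 1.34×10²⁶/(4π×(3.36×10¹⁰)²) = 9450 W m⁻².
Energy balance: absorbed = emitted ⇒ πR²·S(1−A) = 4πR²·σT_eq⁴, so T_eq⁴ = S(1−A)/(4σ).
T_eq = [9450 × 0.40 / (4 × 5.67×10⁻⁸)]^(1/4) = (1.67×10¹⁰)^(1/4) = 359 K.

T_eq ≈ 359 K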